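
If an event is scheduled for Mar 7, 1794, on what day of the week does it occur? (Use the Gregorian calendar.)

Friday

Doomsday rule: the anchor day for the 1700s is Sunday. For year 94: 94÷12 = 7 r 10, and 10÷4 = 2, so 7+10+2 = 19.
Sunday + 19 ≡ Friday — that's 1794's doomsday.
In March the doomsday date is Mar 14.
Mar 7 is 7 days before Mar 14; 7 mod 7 = 0, so Friday − 0 = Friday.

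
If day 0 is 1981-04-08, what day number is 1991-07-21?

3756

Apr 8, 1981 → Apr 8, 1982: 365 days.
Apr 8, 1982 → Apr 8, 1983: 365 days.
Apr 8, 1983 → Apr 8, 1984: 366 days (Feb 29, 1984 is in that span).
Apr 8, 1984 → Apr 8, 1985: 365 days.
Apr 8, 1985 → Apr 8, 1986: 365 days.
Apr 8, 1986 → Apr 8, 1987: 365 days.
Apr 8, 1987 → Apr 8, 1988: 366 days (Feb 29, 1988 is in that span).
Apr 8, 1988 → Apr 8, 1989: 365 days.
Apr 8, 1989 → Apr 8, 1990: 365 days.
Apr 8, 1990 → Apr 8, 1991: 365 days.
Apr 8, 1991 → May 8, 1991: 30 days (April has 30).
May 8, 1991 → Jun 8, 1991: 31 days (May has 31).
Jun 8, 1991 → Jul 8, 1991: 30 days (June has 30).
Jul 8, 1991 → Jul 21, 1991: 13 days.
Total: 3756 days.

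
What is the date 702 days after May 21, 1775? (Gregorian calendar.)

+366 (one year; includes Feb 29, 1776) → May 21, 1776 (336 left).
May has 31 days: +11 → Jun 1, 1776 (325 left).
Jun has 30 days: +30 → Jul 1, 1776 (295 left).
Jul has 31 days: +31 → Aug 1, 1776 (264 left).
Aug has 31 days: +31 → Sep 1, 1776 (233 left).
Sep has 30 days: +30 → Oct 1, 1776 (203 left).
Oct has 31 days: +31 → Nov 1, 1776 (172 left).
Nov has 30 days: +30 → Dec 1, 1776 (142 left).
Dec has 31 days: +31 → Jan 1, 1777 (111 left).
Jan has 31 days: +31 → Feb 1, 1777 (80 left).
Feb has 28 days: +28 → Mar 1, 1777 (52 left).
Mar has 31 days: +31 → Apr 1, 1777 (21 left).
+21 → Apr 22, 1777.

April 22, 1777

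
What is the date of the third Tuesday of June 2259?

June 1, 2259 is a Wednesday.
The first Tuesday is therefore June 7 (6 days later).
The third Tuesday is 7 + 2×7 = June 21.

June 21, 2259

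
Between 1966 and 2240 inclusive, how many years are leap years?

67

Multiples of 4 in [1966,2240]: 69.
Of those, multiples of 100: 3 (not leap unless ÷400).
Multiples of 400: 1.
Leap years = 69 − 3 + 1 = 67.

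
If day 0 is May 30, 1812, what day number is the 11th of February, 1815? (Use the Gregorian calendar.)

987

May 30, 1812 → May 30, 1813: 365 days.
May 30, 1813 → May 30, 1814: 365 days.
May 30, 1814 → Jun 30, 1814: 31 days (May has 31).
Jun 30, 1814 → Jul 30, 1814: 30 days (June has 30).
Jul 30, 1814 → Aug 30, 1814: 31 days (July has 31).
Aug 30, 1814 → Sep 30, 1814: 31 days (August has 31).
Sep 30, 1814 → Oct 30, 1814: 30 days (September has 30).
Oct 30, 1814 → Nov 30, 1814: 31 days (October has 31).
Nov 30, 1814 → Dec 30, 1814: 30 days (November has 30).
Dec 30, 1814 → Jan 30, 1815: 31 days (December has 31).
Jan 30, 1815 → Feb 11, 1815: 12 days.
Total: 987 days.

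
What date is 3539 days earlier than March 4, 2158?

−365 (one year) → Mar 4, 2157 (3174 left).
−365 (one year) → Mar 4, 2156 (2809 left).
−366 (one year; includes Feb 29, 2156) → Mar 4, 2155 (2443 left).
−365 (one year) → Mar 4, 2154 (2078 left).
−365 (one year) → Mar 4, 2153 (1713 left).
−365 (one year) → Mar 4, 2152 (1348 left).
−366 (one year; includes Feb 29, 2152) → Mar 4, 2151 (982 left).
−365 (one year) → Mar 4, 2150 (617 left).
−365 (one year) → Mar 4, 2149 (252 left).
−4 → Feb 28, 2149 (end of Feb, 28 days; 248 left).
−28 → Jan 31, 2149 (end of Jan, 31 days; 220 left).
−31 → Dec 31, 2148 (end of Dec, 31 days; 189 left).
−31 → Nov 30, 2148 (end of Nov, 30 days; 158 left).
−30 → Oct 31, 2148 (end of Oct, 31 days; 128 left).
−31 → Sep 30, 2148 (end of Sep, 30 days; 97 left).
−30 → Aug 31, 2148 (end of Aug, 31 days; 67 left).
−31 → Jul 31, 2148 (end of Jul, 31 days; 36 left).
−31 → Jun 30, 2148 (end of Jun, 30 days; 5 left).
−5 → Jun 25, 2148.

June 25, 2148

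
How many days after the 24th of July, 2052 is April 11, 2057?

1722

Jul 24, 2052 → Jul 24, 2053: 365 days.
Jul 24, 2053 → Jul 24, 2054: 365 days.
Jul 24, 2054 → Jul 24, 2055: 365 days.
Jul 24, 2055 → Jul 24, 2056: 366 days (Feb 29, 2056 is in that span).
Jul 24, 2056 → Aug 24, 2056: 31 days (July has 31).
Aug 24, 2056 → Sep 24, 2056: 31 days (August has 31).
Sep 24, 2056 → Oct 24, 2056: 30 days (September has 30).
Oct 24, 2056 → Nov 24, 2056: 31 days (October has 31).
Nov 24, 2056 → Dec 24, 2056: 30 days (November has 30).
Dec 24, 2056 → Jan 24, 2057: 31 days (December has 31).
Jan 24, 2057 → Feb 24, 2057: 31 days (January has 31).
Feb 24, 2057 → Mar 24, 2057: 28 days (February has 28).
Mar 24, 2057 → Apr 11, 2057: 18 days.
Total: 1722 days.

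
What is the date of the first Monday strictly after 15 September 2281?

September 19, 2281

Sep 15, 2281 is a Thursday.
From Thursday to the next Monday is 4 days.
Sep 15, 2281 + 4 = Sep 19, 2281.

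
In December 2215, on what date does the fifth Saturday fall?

December 30, 2215

December 1, 2215 is a Friday.
The first Saturday is therefore December 2 (1 days later).
The fifth Saturday is 2 + 4×7 = December 30.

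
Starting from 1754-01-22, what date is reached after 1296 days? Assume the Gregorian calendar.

August 10, 1757

+365 (one year) → Jan 22, 1755 (931 left).
+365 (one year) → Jan 22, 1756 (566 left).
+366 (one year; includes Feb 29, 1756) → Jan 22, 1757 (200 left).
Jan has 31 days: +10 → Feb 1, 1757 (190 left).
Feb has 28 days: +28 → Mar 1, 1757 (162 left).
Mar has 31 days: +31 → Apr 1, 1757 (131 left).
Apr has 30 days: +30 → May 1, 1757 (101 left).
May has 31 days: +31 → Jun 1, 1757 (70 left).
Jun has 30 days: +30 → Jul 1, 1757 (40 left).
Jul has 31 days: +31 → Aug 1, 1757 (9 left).
+9 → Aug 10, 1757.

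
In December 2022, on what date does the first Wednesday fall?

December 7, 2022

December 1, 2022 is a Thursday.
The first Wednesday is therefore December 7 (6 days later).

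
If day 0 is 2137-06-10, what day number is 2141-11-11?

Jun 10, 2137 → Jun 10, 2138: 365 days.
Jun 10, 2138 → Jun 10, 2139: 365 days.
Jun 10, 2139 → Jun 10, 2140: 366 days (Feb 29, 2140 is in that span).
Jun 10, 2140 → Jun 10, 2141: 365 days.
Jun 10, 2141 → Jul 10, 2141: 30 days (June has 30).
Jul 10, 2141 → Aug 10, 2141: 31 days (July has 31).
Aug 10, 2141 → Sep 10, 2141: 31 days (August has 31).
Sep 10, 2141 → Oct 10, 2141: 30 days (September has 30).
Oct 10, 2141 → Nov 10, 2141: 31 days (October has 31).
Nov 10, 2141 → Nov 11, 2141: 1 days.
Total: 1615 days.

1615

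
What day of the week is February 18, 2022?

January 1, 2022 is a Saturday.
Jan 1, 2022 → Feb 1, 2022: 31 days (January has 31).
Feb 1, 2022 → Feb 18, 2022: 17 days.
Total: 48 days.
48 mod 7 = 6, so Saturday + 6 = Friday.

Friday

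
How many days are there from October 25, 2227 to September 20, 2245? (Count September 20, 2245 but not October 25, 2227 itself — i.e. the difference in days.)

Oct 25, 2227 → Oct 25, 2228: 366 days (Feb 29, 2228 is in that span).
Oct 25, 2228 → Oct 25, 2229: 365 days.
Oct 25, 2229 → Oct 25, 2230: 365 days.
Oct 25, 2230 → Oct 25, 2231: 365 days.
Oct 25, 2231 → Oct 25, 2232: 366 days (Feb 29, 2232 is in that span).
Oct 25, 2232 → Oct 25, 2233: 365 days.
Oct 25, 2233 → Oct 25, 2234: 365 days.
Oct 25, 2234 → Oct 25, 2235: 365 days.
Oct 25, 2235 → Oct 25, 2236: 366 days (Feb 29, 2236 is in that span).
Oct 25, 2236 → Oct 25, 2237: 365 days.
Oct 25, 2237 → Oct 25, 2238: 365 days.
Oct 25, 2238 → Oct 25, 2239: 365 days.
Oct 25, 2239 → Oct 25, 2240: 366 days (Feb 29, 2240 is in that span).
Oct 25, 2240 → Oct 25, 2241: 365 days.
Oct 25, 2241 → Oct 25, 2242: 365 days.
Oct 25, 2242 → Oct 25, 2243: 365 days.
Oct 25, 2243 → Oct 25, 2244: 366 days (Feb 29, 2244 is in that span).
Oct 25, 2244 → Nov 25, 2244: 31 days (October has 31).
Nov 25, 2244 → Dec 25, 2244: 30 days (November has 30).
Dec 25, 2244 → Jan 25, 2245: 31 days (December has 31).
Jan 25, 2245 → Feb 25, 2245: 31 days (January has 31).
Feb 25, 2245 → Mar 25, 2245: 28 days (February has 28).
Mar 25, 2245 → Apr 25, 2245: 31 days (March has 31).
Apr 25, 2245 → May 25, 2245: 30 days (April has 30).
May 25, 2245 → Jun 25, 2245: 31 days (May has 31).
Jun 25, 2245 → Jul 25, 2245: 30 days (June has 30).
Jul 25, 2245 → Aug 25, 2245: 31 days (July has 31).
Aug 25, 2245 → Sep 20, 2245: 26 days.
Total: 6540 days.

6540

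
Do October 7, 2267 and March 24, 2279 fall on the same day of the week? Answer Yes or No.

From Oct 7, 2267 to Mar 24, 2279 is 4186 days.
4186 mod 7 = 0, so they are the same weekday.
(Oct 7, 2267 is a Monday; Mar 24, 2279 is a Monday.)

Yes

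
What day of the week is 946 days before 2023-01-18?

Tuesday

Jan 18, 2023 is a Wednesday.
946 mod 7 = 1, so 946 days before a Wednesday is Wednesday − 1 = Tuesday.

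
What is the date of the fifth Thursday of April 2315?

April 1, 2315 is a Thursday.
The first Thursday is therefore April 1 (same day).
The fifth Thursday is 1 + 4×7 = April 29.

April 29, 2315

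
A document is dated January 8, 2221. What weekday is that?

Monday

Doomsday rule: the anchor day for the 2200s is Friday. For year 21: 21÷12 = 1 r 9, and 9÷4 = 2, so 1+9+2 = 12.
Friday + 12 ≡ Wednesday — that's 2221's doomsday.
In January the doomsday date is Jan 3 (2221 is not a leap year).
Jan 8 is 5 days after Jan 3; 5 mod 7 = 5, so Wednesday + 5 = Monday.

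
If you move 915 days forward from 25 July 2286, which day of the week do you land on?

First find the weekday of Jul 25, 2286. Doomsday rule: the anchor day for the 2200s is Friday. For year 86: 86÷12 = 7 r 2, and 2÷4 = 0, so 7+2+0 = 9.
Friday + 9 ≡ Sunday — that's 2286's doomsday.
In July the doomsday date is Jul 11.
Jul 25 is 14 days after Jul 11; 14 mod 7 = 0, so Sunday + 0 = Sunday.
915 mod 7 = 5, so 915 days after a Sunday is Sunday + 5 = Friday.

Friday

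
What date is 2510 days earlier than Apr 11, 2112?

−366 (one year; includes Feb 29, 2112) → Apr 11, 2111 (2144 left).
−365 (one year) → Apr 11, 2110 (1779 left).
−365 (one year) → Apr 11, 2109 (1414 left).
−365 (one year) → Apr 11, 2108 (1049 left).
−366 (one year; includes Feb 29, 2108) → Apr 11, 2107 (683 left).
−365 (one year) → Apr 11, 2106 (318 left).
−11 → Mar 31, 2106 (end of Mar, 31 days; 307 left).
−31 → Feb 28, 2106 (end of Feb, 28 days; 276 left).
−28 → Jan 31, 2106 (end of Jan, 31 days; 248 left).
−31 → Dec 31, 2105 (end of Dec, 31 days; 217 left).
−31 → Nov 30, 2105 (end of Nov, 30 days; 186 left).
−30 → Oct 31, 2105 (end of Oct, 31 days; 156 left).
−31 → Sep 30, 2105 (end of Sep, 30 days; 125 left).
−30 → Aug 31, 2105 (end of Aug, 31 days; 95 left).
−31 → Jul 31, 2105 (end of Jul, 31 days; 64 left).
−31 → Jun 30, 2105 (end of Jun, 30 days; 33 left).
−30 → May 31, 2105 (end of May, 31 days; 3 left).
−3 → May 28, 2105.

May 28, 2105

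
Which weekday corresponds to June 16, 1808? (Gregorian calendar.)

Doomsday rule: the anchor day for the 1800s is Friday. For year 08: 8÷12 = 0 r 8, and 8÷4 = 2, so 0+8+2 = 10.
Friday + 10 ≡ Monday — that's 1808's doomsday.
In June the doomsday date is Jun 6.
Jun 16 is 10 days after Jun 6; 10 mod 7 = 3, so Monday + 3 = Thursday.

Thursday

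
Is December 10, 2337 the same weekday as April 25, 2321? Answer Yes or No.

From Apr 25, 2321 to Dec 10, 2337 is 6073 days.
6073 mod 7 = 4, so they are different weekdays.
(Apr 25, 2321 is a Monday; Dec 10, 2337 is a Friday.)

No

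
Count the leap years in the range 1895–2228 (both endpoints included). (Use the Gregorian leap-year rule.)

Multiples of 4 in [1895,2228]: 84.
Of those, multiples of 100: 4 (not leap unless ÷400).
Multiples of 400: 1.
Leap years = 84 − 4 + 1 = 81.

81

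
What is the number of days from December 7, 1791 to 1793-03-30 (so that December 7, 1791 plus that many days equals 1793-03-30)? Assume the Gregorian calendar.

479

Dec 7, 1791 → Dec 7, 1792: 366 days (Feb 29, 1792 is in that span).
Dec 7, 1792 → Jan 7, 1793: 31 days (December has 31).
Jan 7, 1793 → Feb 7, 1793: 31 days (January has 31).
Feb 7, 1793 → Mar 7, 1793: 28 days (February has 28).
Mar 7, 1793 → Mar 30, 1793: 23 days.
Total: 479 days.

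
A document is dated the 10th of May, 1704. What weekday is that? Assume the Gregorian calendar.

Saturday

Doomsday rule: the anchor day for the 1700s is Sunday. For year 04: 4÷12 = 0 r 4, and 4÷4 = 1, so 0+4+1 = 5.
Sunday + 5 ≡ Friday — that's 1704's doomsday.
In May the doomsday date is May 9.
May 10 is 1 day after May 9; 1 mod 7 = 1, so Friday + 1 = Saturday.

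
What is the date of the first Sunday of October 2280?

October 1, 2280 is a Friday.
The first Sunday is therefore October 3 (2 days later).

October 3, 2280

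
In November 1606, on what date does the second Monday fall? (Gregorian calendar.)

November 13, 1606

November 1, 1606 is a Wednesday.
The first Monday is therefore November 6 (5 days later).
The second Monday is 6 + 1×7 = November 13.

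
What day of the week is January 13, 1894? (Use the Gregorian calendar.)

Saturday

Doomsday rule: the anchor day for the 1800s is Friday. For year 94: 94÷12 = 7 r 10, and 10÷4 = 2, so 7+10+2 = 19.
Friday + 19 ≡ Wednesday — that's 1894's doomsday.
In January the doomsday date is Jan 3 (1894 is not a leap year).
Jan 13 is 10 days after Jan 3; 10 mod 7 = 3, so Wednesday + 3 = Saturday.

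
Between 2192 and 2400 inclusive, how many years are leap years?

51

Multiples of 4 in [2192,2400]: 53.
Of those, multiples of 100: 3 (not leap unless ÷400).
Multiples of 400: 1.
Leap years = 53 − 3 + 1 = 51.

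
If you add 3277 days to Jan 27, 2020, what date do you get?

+366 (one year; includes Feb 29, 2020) → Jan 27, 2021 (2911 left).
+365 (one year) → Jan 27, 2022 (2546 left).
+365 (one year) → Jan 27, 2023 (2181 left).
+365 (one year) → Jan 27, 2024 (1816 left).
+366 (one year; includes Feb 29, 2024) → Jan 27, 2025 (1450 left).
+365 (one year) → Jan 27, 2026 (1085 left).
+365 (one year) → Jan 27, 2027 (720 left).
+365 (one year) → Jan 27, 2028 (355 left).
Jan has 31 days: +5 → Feb 1, 2028 (350 left).
Feb has 29 days: +29 → Mar 1, 2028 (321 left).
Mar has 31 days: +31 → Apr 1, 2028 (290 left).
Apr has 30 days: +30 → May 1, 2028 (260 left).
May has 31 days: +31 → Jun 1, 2028 (229 left).
Jun has 30 days: +30 → Jul 1, 2028 (199 left).
Jul has 31 days: +31 → Aug 1, 2028 (168 left).
Aug has 31 days: +31 → Sep 1, 2028 (137 left).
Sep has 30 days: +30 → Oct 1, 2028 (107 left).
Oct has 31 days: +31 → Nov 1, 2028 (76 left).
Nov has 30 days: +30 → Dec 1, 2028 (46 left).
Dec has 31 days: +31 → Jan 1, 2029 (15 left).
+15 → Jan 16, 2029.

January 16, 2029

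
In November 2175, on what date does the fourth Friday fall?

November 24, 2175

November 1, 2175 is a Wednesday.
The first Friday is therefore November 3 (2 days later).
The fourth Friday is 3 + 3×7 = November 24.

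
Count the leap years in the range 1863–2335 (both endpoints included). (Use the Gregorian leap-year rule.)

114

Multiples of 4 in [1863,2335]: 118.
Of those, multiples of 100: 5 (not leap unless ÷400).
Multiples of 400: 1.
Leap years = 118 − 5 + 1 = 114.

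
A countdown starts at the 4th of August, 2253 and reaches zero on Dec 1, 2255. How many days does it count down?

Aug 4, 2253 → Aug 4, 2254: 365 days.
Aug 4, 2254 → Aug 4, 2255: 365 days.
Aug 4, 2255 → Sep 4, 2255: 31 days (August has 31).
Sep 4, 2255 → Oct 4, 2255: 30 days (September has 30).
Oct 4, 2255 → Nov 4, 2255: 31 days (October has 31).
Nov 4, 2255 → Dec 1, 2255: 27 days.
Total: 849 days.

849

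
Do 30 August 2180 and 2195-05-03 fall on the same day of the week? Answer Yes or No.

From Aug 30, 2180 to May 3, 2195 is 5359 days.
5359 mod 7 = 4, so they are different weekdays.
(Aug 30, 2180 is a Wednesday; May 3, 2195 is a Sunday.)

No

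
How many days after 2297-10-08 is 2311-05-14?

4965

Oct 8, 2297 → Oct 8, 2298: 365 days.
Oct 8, 2298 → Oct 8, 2299: 365 days.
Oct 8, 2299 → Oct 8, 2300: 365 days.
Oct 8, 2300 → Oct 8, 2301: 365 days.
Oct 8, 2301 → Oct 8, 2302: 365 days.
Oct 8, 2302 → Oct 8, 2303: 365 days.
Oct 8, 2303 → Oct 8, 2304: 366 days (Feb 29, 2304 is in that span).
Oct 8, 2304 → Oct 8, 2305: 365 days.
Oct 8, 2305 → Oct 8, 2306: 365 days.
Oct 8, 2306 → Oct 8, 2307: 365 days.
Oct 8, 2307 → Oct 8, 2308: 366 days (Feb 29, 2308 is in that span).
Oct 8, 2308 → Oct 8, 2309: 365 days.
Oct 8, 2309 → Oct 8, 2310: 365 days.
Oct 8, 2310 → Nov 8, 2310: 31 days (October has 31).
Nov 8, 2310 → Dec 8, 2310: 30 days (November has 30).
Dec 8, 2310 → Jan 8, 2311: 31 days (December has 31).
Jan 8, 2311 → Feb 8, 2311: 31 days (January has 31).
Feb 8, 2311 → Mar 8, 2311: 28 days (February has 28).
Mar 8, 2311 → Apr 8, 2311: 31 days (March has 31).
Apr 8, 2311 → May 8, 2311: 30 days (April has 30).
May 8, 2311 → May 14, 2311: 6 days.
Total: 4965 days.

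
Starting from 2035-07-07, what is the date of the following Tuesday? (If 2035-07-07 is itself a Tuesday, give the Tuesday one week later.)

July 10, 2035

Jul 7, 2035 is a Saturday.
From Saturday to the next Tuesday is 3 days.
Jul 7, 2035 + 3 = Jul 10, 2035.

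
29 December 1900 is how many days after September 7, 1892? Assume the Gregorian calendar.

3034

Sep 7, 1892 → Sep 7, 1893: 365 days.
Sep 7, 1893 → Sep 7, 1894: 365 days.
Sep 7, 1894 → Sep 7, 1895: 365 days.
Sep 7, 1895 → Sep 7, 1896: 366 days (Feb 29, 1896 is in that span).
Sep 7, 1896 → Sep 7, 1897: 365 days.
Sep 7, 1897 → Sep 7, 1898: 365 days.
Sep 7, 1898 → Sep 7, 1899: 365 days.
Sep 7, 1899 → Sep 7, 1900: 365 days.
Sep 7, 1900 → Oct 7, 1900: 30 days (September has 30).
Oct 7, 1900 → Nov 7, 1900: 31 days (October has 31).
Nov 7, 1900 → Dec 7, 1900: 30 days (November has 30).
Dec 7, 1900 → Dec 29, 1900: 22 days.
Total: 3034 days.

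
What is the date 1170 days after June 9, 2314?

August 22, 2317

+365 (one year) → Jun 9, 2315 (805 left).
+366 (one year; includes Feb 29, 2316) → Jun 9, 2316 (439 left).
+365 (one year) → Jun 9, 2317 (74 left).
Jun has 30 days: +22 → Jul 1, 2317 (52 left).
Jul has 31 days: +31 → Aug 1, 2317 (21 left).
+21 → Aug 22, 2317.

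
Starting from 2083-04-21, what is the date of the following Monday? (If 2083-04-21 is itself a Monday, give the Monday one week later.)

Apr 21, 2083 is a Wednesday.
From Wednesday to the next Monday is 5 days.
Apr 21, 2083 + 5 = Apr 26, 2083.

April 26, 2083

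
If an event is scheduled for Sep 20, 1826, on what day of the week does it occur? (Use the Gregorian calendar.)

Wednesday

Doomsday rule: the anchor day for the 1800s is Friday. For year 26: 26÷12 = 2 r 2, and 2÷4 = 0, so 2+2+0 = 4.
Friday + 4 ≡ Tuesday — that's 1826's doomsday.
In September the doomsday date is Sep 5.
Sep 20 is 15 days after Sep 5; 15 mod 7 = 1, so Tuesday + 1 = Wednesday.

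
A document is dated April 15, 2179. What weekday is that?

Doomsday rule: the anchor day for the 2100s is Sunday. For year 79: 79÷12 = 6 r 7, and 7÷4 = 1, so 6+7+1 = 14.
Sunday + 14 ≡ Sunday — that's 2179's doomsday.
In April the doomsday date is Apr 4.
Apr 15 is 11 days after Apr 4; 11 mod 7 = 4, so Sunday + 4 = Thursday.

Thursday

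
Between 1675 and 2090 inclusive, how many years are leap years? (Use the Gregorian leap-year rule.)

Multiples of 4 in [1675,2090]: 104.
Of those, multiples of 100: 4 (not leap unless ÷400).
Multiples of 400: 1.
Leap years = 104 − 4 + 1 = 101.

101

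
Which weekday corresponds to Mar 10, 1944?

January 1, 1944 is a Saturday.
Jan 1, 1944 → Feb 1, 1944: 31 days (January has 31).
Feb 1, 1944 → Mar 1, 1944: 29 days (February has 29).
Mar 1, 1944 → Mar 10, 1944: 9 days.
Total: 69 days.
69 mod 7 = 6, so Saturday + 6 = Friday.

Friday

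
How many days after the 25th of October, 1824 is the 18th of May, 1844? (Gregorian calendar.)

7145

Oct 25, 1824 → Oct 25, 1825: 365 days.
Oct 25, 1825 → Oct 25, 1826: 365 days.
Oct 25, 1826 → Oct 25, 1827: 365 days.
Oct 25, 1827 → Oct 25, 1828: 366 days (Feb 29, 1828 is in that span).
Oct 25, 1828 → Oct 25, 1829: 365 days.
Oct 25, 1829 → Oct 25, 1830: 365 days.
Oct 25, 1830 → Oct 25, 1831: 365 days.
Oct 25, 1831 → Oct 25, 1832: 366 days (Feb 29, 1832 is in that span).
Oct 25, 1832 → Oct 25, 1833: 365 days.
Oct 25, 1833 → Oct 25, 1834: 365 days.
Oct 25, 1834 → Oct 25, 1835: 365 days.
Oct 25, 1835 → Oct 25, 1836: 366 days (Feb 29, 1836 is in that span).
Oct 25, 1836 → Oct 25, 1837: 365 days.
Oct 25, 1837 → Oct 25, 1838: 365 days.
Oct 25, 1838 → Oct 25, 1839: 365 days.
Oct 25, 1839 → Oct 25, 1840: 366 days (Feb 29, 1840 is in that span).
Oct 25, 1840 → Oct 25, 1841: 365 days.
Oct 25, 1841 → Oct 25, 1842: 365 days.
Oct 25, 1842 → Oct 25, 1843: 365 days.
Oct 25, 1843 → Nov 25, 1843: 31 days (October has 31).
Nov 25, 1843 → Dec 25, 1843: 30 days (November has 30).
Dec 25, 1843 → Jan 25, 1844: 31 days (December has 31).
Jan 25, 1844 → Feb 25, 1844: 31 days (January has 31).
Feb 25, 1844 → Mar 25, 1844: 29 days (February has 29).
Mar 25, 1844 → Apr 25, 1844: 31 days (March has 31).
Apr 25, 1844 → May 18, 1844: 23 days.
Total: 7145 days.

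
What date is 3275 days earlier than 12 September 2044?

September 25, 2035

−366 (one year; includes Feb 29, 2044) → Sep 12, 2043 (2909 left).
−365 (one year) → Sep 12, 2042 (2544 left).
−365 (one year) → Sep 12, 2041 (2179 left).
−365 (one year) → Sep 12, 2040 (1814 left).
−366 (one year; includes Feb 29, 2040) → Sep 12, 2039 (1448 left).
−365 (one year) → Sep 12, 2038 (1083 left).
−365 (one year) → Sep 12, 2037 (718 left).
−365 (one year) → Sep 12, 2036 (353 left).
−12 → Aug 31, 2036 (end of Aug, 31 days; 341 left).
−31 → Jul 31, 2036 (end of Jul, 31 days; 310 left).
−31 → Jun 30, 2036 (end of Jun, 30 days; 279 left).
−30 → May 31, 2036 (end of May, 31 days; 249 left).
−31 → Apr 30, 2036 (end of Apr, 30 days; 218 left).
−30 → Mar 31, 2036 (end of Mar, 31 days; 188 left).
−31 → Feb 29, 2036 (end of Feb, 29 days; 157 left).
−29 → Jan 31, 2036 (end of Jan, 31 days; 128 left).
−31 → Dec 31, 2035 (end of Dec, 31 days; 97 left).
−31 → Nov 30, 2035 (end of Nov, 30 days; 66 left).
−30 → Oct 31, 2035 (end of Oct, 31 days; 36 left).
−31 → Sep 30, 2035 (end of Sep, 30 days; 5 left).
−5 → Sep 25, 2035.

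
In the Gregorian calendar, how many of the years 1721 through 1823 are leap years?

24

Multiples of 4 in [1721,1823]: 25.
Of those, multiples of 100: 1 (not leap unless ÷400).
Multiples of 400: 0.
Leap years = 25 − 1 + 0 = 24.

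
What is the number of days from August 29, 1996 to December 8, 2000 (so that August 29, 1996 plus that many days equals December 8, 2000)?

Aug 29, 1996 → Aug 29, 1997: 365 days.
Aug 29, 1997 → Aug 29, 1998: 365 days.
Aug 29, 1998 → Aug 29, 1999: 365 days.
Aug 29, 1999 → Aug 29, 2000: 366 days (Feb 29, 2000 is in that span).
Aug 29, 2000 → Sep 29, 2000: 31 days (August has 31).
Sep 29, 2000 → Oct 29, 2000: 30 days (September has 30).
Oct 29, 2000 → Nov 29, 2000: 31 days (October has 31).
Nov 29, 2000 → Dec 8, 2000: 9 days.
Total: 1562 days.

1562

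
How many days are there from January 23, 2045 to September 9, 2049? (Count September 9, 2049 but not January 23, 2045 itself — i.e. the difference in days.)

1690

Jan 23, 2045 → Jan 23, 2046: 365 days.
Jan 23, 2046 → Jan 23, 2047: 365 days.
Jan 23, 2047 → Jan 23, 2048: 365 days.
Jan 23, 2048 → Jan 23, 2049: 366 days (Feb 29, 2048 is in that span).
Jan 23, 2049 → Feb 23, 2049: 31 days (January has 31).
Feb 23, 2049 → Mar 23, 2049: 28 days (February has 28).
Mar 23, 2049 → Apr 23, 2049: 31 days (March has 31).
Apr 23, 2049 → May 23, 2049: 30 days (April has 30).
May 23, 2049 → Jun 23, 2049: 31 days (May has 31).
Jun 23, 2049 → Jul 23, 2049: 30 days (June has 30).
Jul 23, 2049 → Aug 23, 2049: 31 days (July has 31).
Aug 23, 2049 → Sep 9, 2049: 17 days.
Total: 1690 days.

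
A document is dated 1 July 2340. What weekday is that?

Doomsday rule: the anchor day for the 2300s is Wednesday. For year 40: 40÷12 = 3 r 4, and 4÷4 = 1, so 3+4+1 = 8.
Wednesday + 8 ≡ Thursday — that's 2340's doomsday.
In July the doomsday date is Jul 11.
Jul 1 is 10 days before Jul 11; 10 mod 7 = 3, so Thursday − 3 = Monday.

Monday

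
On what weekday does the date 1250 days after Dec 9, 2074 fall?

First find the weekday of Dec 9, 2074. Doomsday rule: the anchor day for the 2000s is Tuesday. For year 74: 74÷12 = 6 r 2, and 2÷4 = 0, so 6+2+0 = 8.
Tuesday + 8 ≡ Wednesday — that's 2074's doomsday.
In December the doomsday date is Dec 12.
Dec 9 is 3 days before Dec 12; 3 mod 7 = 3, so Wednesday − 3 = Sunday.
1250 mod 7 = 4, so 1250 days after a Sunday is Sunday + 4 = Thursday.

Thursday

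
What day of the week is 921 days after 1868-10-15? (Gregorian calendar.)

Monday

Oct 15, 1868 is a Thursday.
921 mod 7 = 4, so 921 days after a Thursday is Thursday + 4 = Monday.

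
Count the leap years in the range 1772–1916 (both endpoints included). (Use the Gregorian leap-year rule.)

35

Multiples of 4 in [1772,1916]: 37.
Of those, multiples of 100: 2 (not leap unless ÷400).
Multiples of 400: 0.
Leap years = 37 − 2 + 0 = 35.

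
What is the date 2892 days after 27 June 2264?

May 28, 2272

+365 (one year) → Jun 27, 2265 (2527 left).
+365 (one year) → Jun 27, 2266 (2162 left).
+365 (one year) → Jun 27, 2267 (1797 left).
+366 (one year; includes Feb 29, 2268) → Jun 27, 2268 (1431 left).
+365 (one year) → Jun 27, 2269 (1066 left).
+365 (one year) → Jun 27, 2270 (701 left).
+365 (one year) → Jun 27, 2271 (336 left).
Jun has 30 days: +4 → Jul 1, 2271 (332 left).
Jul has 31 days: +31 → Aug 1, 2271 (301 left).
Aug has 31 days: +31 → Sep 1, 2271 (270 left).
Sep has 30 days: +30 → Oct 1, 2271 (240 left).
Oct has 31 days: +31 → Nov 1, 2271 (209 left).
Nov has 30 days: +30 → Dec 1, 2271 (179 left).
Dec has 31 days: +31 → Jan 1, 2272 (148 left).
Jan has 31 days: +31 → Feb 1, 2272 (117 left).
Feb has 29 days: +29 → Mar 1, 2272 (88 left).
Mar has 31 days: +31 → Apr 1, 2272 (57 left).
Apr has 30 days: +30 → May 1, 2272 (27 left).
+27 → May 28, 2272.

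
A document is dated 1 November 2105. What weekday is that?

Sunday

Doomsday rule: the anchor day for the 2100s is Sunday. For year 05: 5÷12 = 0 r 5, and 5÷4 = 1, so 0+5+1 = 6.
Sunday + 6 ≡ Saturday — that's 2105's doomsday.
In November the doomsday date is Nov 7.
Nov 1 is 6 days before Nov 7; 6 mod 7 = 6, so Saturday − 6 = Sunday.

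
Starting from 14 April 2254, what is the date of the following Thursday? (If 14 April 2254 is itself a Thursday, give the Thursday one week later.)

Apr 14, 2254 is a Friday.
From Friday to the next Thursday is 6 days.
Apr 14, 2254 + 6 = Apr 20, 2254.

April 20, 2254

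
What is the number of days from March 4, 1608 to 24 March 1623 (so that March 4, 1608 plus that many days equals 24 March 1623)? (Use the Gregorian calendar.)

5498

Mar 4, 1608 → Mar 4, 1609: 365 days.
Mar 4, 1609 → Mar 4, 1610: 365 days.
Mar 4, 1610 → Mar 4, 1611: 365 days.
Mar 4, 1611 → Mar 4, 1612: 366 days (Feb 29, 1612 is in that span).
Mar 4, 1612 → Mar 4, 1613: 365 days.
Mar 4, 1613 → Mar 4, 1614: 365 days.
Mar 4, 1614 → Mar 4, 1615: 365 days.
Mar 4, 1615 → Mar 4, 1616: 366 days (Feb 29, 1616 is in that span).
Mar 4, 1616 → Mar 4, 1617: 365 days.
Mar 4, 1617 → Mar 4, 1618: 365 days.
Mar 4, 1618 → Mar 4, 1619: 365 days.
Mar 4, 1619 → Mar 4, 1620: 366 days (Feb 29, 1620 is in that span).
Mar 4, 1620 → Mar 4, 1621: 365 days.
Mar 4, 1621 → Mar 4, 1622: 365 days.
Mar 4, 1622 → Apr 4, 1622: 31 days (March has 31).
Apr 4, 1622 → May 4, 1622: 30 days (April has 30).
May 4, 1622 → Jun 4, 1622: 31 days (May has 31).
Jun 4, 1622 → Jul 4, 1622: 30 days (June has 30).
Jul 4, 1622 → Aug 4, 1622: 31 days (July has 31).
Aug 4, 1622 → Sep 4, 1622: 31 days (August has 31).
Sep 4, 1622 → Oct 4, 1622: 30 days (September has 30).
Oct 4, 1622 → Nov 4, 1622: 31 days (October has 31).
Nov 4, 1622 → Dec 4, 1622: 30 days (November has 30).
Dec 4, 1622 → Jan 4, 1623: 31 days (December has 31).
Jan 4, 1623 → Feb 4, 1623: 31 days (January has 31).
Feb 4, 1623 → Mar 4, 1623: 28 days (February has 28).
Mar 4, 1623 → Mar 24, 1623: 20 days.
Total: 5498 days.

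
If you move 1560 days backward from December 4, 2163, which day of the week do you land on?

Monday

First find the weekday of Dec 4, 2163. Doomsday rule: the anchor day for the 2100s is Sunday. For year 63: 63÷12 = 5 r 3, and 3÷4 = 0, so 5+3+0 = 8.
Sunday + 8 ≡ Monday — that's 2163's doomsday.
In December the doomsday date is Dec 12.
Dec 4 is 8 days before Dec 12; 8 mod 7 = 1, so Monday − 1 = Sunday.
1560 mod 7 = 6, so 1560 days before a Sunday is Sunday − 6 = Monday.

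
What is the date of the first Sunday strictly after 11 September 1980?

September 14, 1980

Sep 11, 1980 is a Thursday.
From Thursday to the next Sunday is 3 days.
Sep 11, 1980 + 3 = Sep 14, 1980.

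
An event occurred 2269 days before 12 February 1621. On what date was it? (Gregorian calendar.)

−366 (one year; includes Feb 29, 1620) → Feb 12, 1620 (1903 left).
−365 (one year) → Feb 12, 1619 (1538 left).
−365 (one year) → Feb 12, 1618 (1173 left).
−365 (one year) → Feb 12, 1617 (808 left).
−366 (one year; includes Feb 29, 1616) → Feb 12, 1616 (442 left).
−365 (one year) → Feb 12, 1615 (77 left).
−12 → Jan 31, 1615 (end of Jan, 31 days; 65 left).
−31 → Dec 31, 1614 (end of Dec, 31 days; 34 left).
−31 → Nov 30, 1614 (end of Nov, 30 days; 3 left).
−3 → Nov 27, 1614.

November 27, 1614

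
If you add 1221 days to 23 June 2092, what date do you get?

+365 (one year) → Jun 23, 2093 (856 left).
+365 (one year) → Jun 23, 2094 (491 left).
+365 (one year) → Jun 23, 2095 (126 left).
Jun has 30 days: +8 → Jul 1, 2095 (118 left).
Jul has 31 days: +31 → Aug 1, 2095 (87 left).
Aug has 31 days: +31 → Sep 1, 2095 (56 left).
Sep has 30 days: +30 → Oct 1, 2095 (26 left).
+26 → Oct 27, 2095.

October 27, 2095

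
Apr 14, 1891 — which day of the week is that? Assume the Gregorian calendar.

Tuesday

Doomsday rule: the anchor day for the 1800s is Friday. For year 91: 91÷12 = 7 r 7, and 7÷4 = 1, so 7+7+1 = 15.
Friday + 15 ≡ Saturday — that's 1891's doomsday.
In April the doomsday date is Apr 4.
Apr 14 is 10 days after Apr 4; 10 mod 7 = 3, so Saturday + 3 = Tuesday.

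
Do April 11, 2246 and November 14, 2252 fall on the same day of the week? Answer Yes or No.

No

From Apr 11, 2246 to Nov 14, 2252 is 2409 days.
2409 mod 7 = 1, so they are different weekdays.
(Apr 11, 2246 is a Saturday; Nov 14, 2252 is a Sunday.)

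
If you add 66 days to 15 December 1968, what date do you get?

February 19, 1969

Dec has 31 days: +17 → Jan 1, 1969 (49 left).
Jan has 31 days: +31 → Feb 1, 1969 (18 left).
+18 → Feb 19, 1969.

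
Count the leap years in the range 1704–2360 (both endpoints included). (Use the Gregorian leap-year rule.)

Multiples of 4 in [1704,2360]: 165.
Of those, multiples of 100: 6 (not leap unless ÷400).
Multiples of 400: 1.
Leap years = 165 − 6 + 1 = 160.

160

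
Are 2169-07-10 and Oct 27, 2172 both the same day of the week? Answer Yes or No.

No

From Jul 10, 2169 to Oct 27, 2172 is 1205 days.
1205 mod 7 = 1, so they are different weekdays.
(Jul 10, 2169 is a Monday; Oct 27, 2172 is a Tuesday.)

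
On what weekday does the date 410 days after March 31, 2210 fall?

Wednesday

First find the weekday of Mar 31, 2210. Doomsday rule: the anchor day for the 2200s is Friday. For year 10: 10÷12 = 0 r 10, and 10÷4 = 2, so 0+10+2 = 12.
Friday + 12 ≡ Wednesday — that's 2210's doomsday.
In March the doomsday date is Mar 14.
Mar 31 is 17 days after Mar 14; 17 mod 7 = 3, so Wednesday + 3 = Saturday.
410 mod 7 = 4, so 410 days after a Saturday is Saturday + 4 = Wednesday.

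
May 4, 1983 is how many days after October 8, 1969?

Oct 8, 1969 → Oct 8, 1970: 365 days.
Oct 8, 1970 → Oct 8, 1971: 365 days.
Oct 8, 1971 → Oct 8, 1972: 366 days (Feb 29, 1972 is in that span).
Oct 8, 1972 → Oct 8, 1973: 365 days.
Oct 8, 1973 → Oct 8, 1974: 365 days.
Oct 8, 1974 → Oct 8, 1975: 365 days.
Oct 8, 1975 → Oct 8, 1976: 366 days (Feb 29, 1976 is in that span).
Oct 8, 1976 → Oct 8, 1977: 365 days.
Oct 8, 1977 → Oct 8, 1978: 365 days.
Oct 8, 1978 → Oct 8, 1979: 365 days.
Oct 8, 1979 → Oct 8, 1980: 366 days (Feb 29, 1980 is in that span).
Oct 8, 1980 → Oct 8, 1981: 365 days.
Oct 8, 1981 → Oct 8, 1982: 365 days.
Oct 8, 1982 → Nov 8, 1982: 31 days (October has 31).
Nov 8, 1982 → Dec 8, 1982: 30 days (November has 30).
Dec 8, 1982 → Jan 8, 1983: 31 days (December has 31).
Jan 8, 1983 → Feb 8, 1983: 31 days (January has 31).
Feb 8, 1983 → Mar 8, 1983: 28 days (February has 28).
Mar 8, 1983 → Apr 8, 1983: 31 days (March has 31).
Apr 8, 1983 → May 4, 1983: 26 days.
Total: 4956 days.

4956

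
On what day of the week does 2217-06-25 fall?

Doomsday rule: the anchor day for the 2200s is Friday. For year 17: 17÷12 = 1 r 5, and 5÷4 = 1, so 1+5+1 = 7.
Friday + 7 ≡ Friday — that's 2217's doomsday.
In June the doomsday date is Jun 6.
Jun 25 is 19 days after Jun 6; 19 mod 7 = 5, so Friday + 5 = Wednesday.

Wednesday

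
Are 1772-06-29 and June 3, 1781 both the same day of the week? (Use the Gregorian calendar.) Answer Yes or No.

From Jun 29, 1772 to Jun 3, 1781 is 3261 days.
3261 mod 7 = 6, so they are different weekdays.
(Jun 29, 1772 is a Monday; Jun 3, 1781 is a Sunday.)

No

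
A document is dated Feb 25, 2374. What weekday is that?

Monday

Doomsday rule: the anchor day for the 2300s is Wednesday. For year 74: 74÷12 = 6 r 2, and 2÷4 = 0, so 6+2+0 = 8.
Wednesday + 8 ≡ Thursday — that's 2374's doomsday.
In February the doomsday date is Feb 28 (2374 is not a leap year).
Feb 25 is 3 days before Feb 28; 3 mod 7 = 3, so Thursday − 3 = Monday.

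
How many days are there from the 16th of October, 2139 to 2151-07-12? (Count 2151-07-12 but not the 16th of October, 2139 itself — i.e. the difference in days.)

4287

Oct 16, 2139 → Oct 16, 2140: 366 days (Feb 29, 2140 is in that span).
Oct 16, 2140 → Oct 16, 2141: 365 days.
Oct 16, 2141 → Oct 16, 2142: 365 days.
Oct 16, 2142 → Oct 16, 2143: 365 days.
Oct 16, 2143 → Oct 16, 2144: 366 days (Feb 29, 2144 is in that span).
Oct 16, 2144 → Oct 16, 2145: 365 days.
Oct 16, 2145 → Oct 16, 2146: 365 days.
Oct 16, 2146 → Oct 16, 2147: 365 days.
Oct 16, 2147 → Oct 16, 2148: 366 days (Feb 29, 2148 is in that span).
Oct 16, 2148 → Oct 16, 2149: 365 days.
Oct 16, 2149 → Oct 16, 2150: 365 days.
Oct 16, 2150 → Nov 16, 2150: 31 days (October has 31).
Nov 16, 2150 → Dec 16, 2150: 30 days (November has 30).
Dec 16, 2150 → Jan 16, 2151: 31 days (December has 31).
Jan 16, 2151 → Feb 16, 2151: 31 days (January has 31).
Feb 16, 2151 → Mar 16, 2151: 28 days (February has 28).
Mar 16, 2151 → Apr 16, 2151: 31 days (March has 31).
Apr 16, 2151 → May 16, 2151: 30 days (April has 30).
May 16, 2151 → Jun 16, 2151: 31 days (May has 31).
Jun 16, 2151 → Jul 12, 2151: 26 days.
Total: 4287 days.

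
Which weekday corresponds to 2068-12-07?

Doomsday rule: the anchor day for the 2000s is Tuesday. For year 68: 68÷12 = 5 r 8, and 8÷4 = 2, so 5+8+2 = 15.
Tuesday + 15 ≡ Wednesday — that's 2068's doomsday.
In December the doomsday date is Dec 12.
Dec 7 is 5 days before Dec 12; 5 mod 7 = 5, so Wednesday − 5 = Friday.

Friday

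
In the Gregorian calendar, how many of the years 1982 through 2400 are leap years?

102

Multiples of 4 in [1982,2400]: 105.
Of those, multiples of 100: 5 (not leap unless ÷400).
Multiples of 400: 2.
Leap years = 105 − 5 + 2 = 102.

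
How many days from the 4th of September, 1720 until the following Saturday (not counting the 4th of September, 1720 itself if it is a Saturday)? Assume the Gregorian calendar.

3

Sep 4, 1720 is a Wednesday.
From Wednesday to the next Saturday is 3 days.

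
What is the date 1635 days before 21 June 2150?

−365 (one year) → Jun 21, 2149 (1270 left).
−365 (one year) → Jun 21, 2148 (905 left).
−366 (one year; includes Feb 29, 2148) → Jun 21, 2147 (539 left).
−365 (one year) → Jun 21, 2146 (174 left).
−21 → May 31, 2146 (end of May, 31 days; 153 left).
−31 → Apr 30, 2146 (end of Apr, 30 days; 122 left).
−30 → Mar 31, 2146 (end of Mar, 31 days; 92 left).
−31 → Feb 28, 2146 (end of Feb, 28 days; 61 left).
−28 → Jan 31, 2146 (end of Jan, 31 days; 33 left).
−31 → Dec 31, 2145 (end of Dec, 31 days; 2 left).
−2 → Dec 29, 2145.

December 29, 2145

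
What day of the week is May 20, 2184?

Thursday

Doomsday rule: the anchor day for the 2100s is Sunday. For year 84: 84÷12 = 7 r 0, and 0÷4 = 0, so 7+0+0 = 7.
Sunday + 7 ≡ Sunday — that's 2184's doomsday.
In May the doomsday date is May 9.
May 20 is 11 days after May 9; 11 mod 7 = 4, so Sunday + 4 = Thursday.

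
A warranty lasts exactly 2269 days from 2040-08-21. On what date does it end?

November 7, 2046

+365 (one year) → Aug 21, 2041 (1904 left).
+365 (one year) → Aug 21, 2042 (1539 left).
+365 (one year) → Aug 21, 2043 (1174 left).
+366 (one year; includes Feb 29, 2044) → Aug 21, 2044 (808 left).
+365 (one year) → Aug 21, 2045 (443 left).
+365 (one year) → Aug 21, 2046 (78 left).
Aug has 31 days: +11 → Sep 1, 2046 (67 left).
Sep has 30 days: +30 → Oct 1, 2046 (37 left).
Oct has 31 days: +31 → Nov 1, 2046 (6 left).
+6 → Nov 7, 2046.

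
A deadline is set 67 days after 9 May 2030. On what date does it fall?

May has 31 days: +23 → Jun 1, 2030 (44 left).
Jun has 30 days: +30 → Jul 1, 2030 (14 left).
+14 → Jul 15, 2030.

July 15, 2030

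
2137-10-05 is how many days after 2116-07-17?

7750

Jul 17, 2116 → Jul 17, 2117: 365 days.
Jul 17, 2117 → Jul 17, 2118: 365 days.
Jul 17, 2118 → Jul 17, 2119: 365 days.
Jul 17, 2119 → Jul 17, 2120: 366 days (Feb 29, 2120 is in that span).
Jul 17, 2120 → Jul 17, 2121: 365 days.
Jul 17, 2121 → Jul 17, 2122: 365 days.
Jul 17, 2122 → Jul 17, 2123: 365 days.
Jul 17, 2123 → Jul 17, 2124: 366 days (Feb 29, 2124 is in that span).
Jul 17, 2124 → Jul 17, 2125: 365 days.
Jul 17, 2125 → Jul 17, 2126: 365 days.
Jul 17, 2126 → Jul 17, 2127: 365 days.
Jul 17, 2127 → Jul 17, 2128: 366 days (Feb 29, 2128 is in that span).
Jul 17, 2128 → Jul 17, 2129: 365 days.
Jul 17, 2129 → Jul 17, 2130: 365 days.
Jul 17, 2130 → Jul 17, 2131: 365 days.
Jul 17, 2131 → Jul 17, 2132: 366 days (Feb 29, 2132 is in that span).
Jul 17, 2132 → Jul 17, 2133: 365 days.
Jul 17, 2133 → Jul 17, 2134: 365 days.
Jul 17, 2134 → Jul 17, 2135: 365 days.
Jul 17, 2135 → Jul 17, 2136: 366 days (Feb 29, 2136 is in that span).
Jul 17, 2136 → Jul 17, 2137: 365 days.
Jul 17, 2137 → Aug 17, 2137: 31 days (July has 31).
Aug 17, 2137 → Sep 17, 2137: 31 days (August has 31).
Sep 17, 2137 → Oct 5, 2137: 18 days.
Total: 7750 days.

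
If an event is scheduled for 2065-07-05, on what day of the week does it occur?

Sunday

January 1, 2065 is a Thursday.
Jan 1, 2065 → Feb 1, 2065: 31 days (January has 31).
Feb 1, 2065 → Mar 1, 2065: 28 days (February has 28).
Mar 1, 2065 → Apr 1, 2065: 31 days (March has 31).
Apr 1, 2065 → May 1, 2065: 30 days (April has 30).
May 1, 2065 → Jun 1, 2065: 31 days (May has 31).
Jun 1, 2065 → Jul 1, 2065: 30 days (June has 30).
Jul 1, 2065 → Jul 5, 2065: 4 days.
Total: 185 days.
185 mod 7 = 3, so Thursday + 3 = Sunday.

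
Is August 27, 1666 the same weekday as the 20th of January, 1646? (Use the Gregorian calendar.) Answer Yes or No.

From Jan 20, 1646 to Aug 27, 1666 is 7524 days.
7524 mod 7 = 6, so they are different weekdays.
(Jan 20, 1646 is a Saturday; Aug 27, 1666 is a Friday.)

No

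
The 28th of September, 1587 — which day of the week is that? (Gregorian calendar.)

Monday

Doomsday rule: the anchor day for the 1500s is Wednesday. For year 87: 87÷12 = 7 r 3, and 3÷4 = 0, so 7+3+0 = 10.
Wednesday + 10 ≡ Saturday — that's 1587's doomsday.
In September the doomsday date is Sep 5.
Sep 28 is 23 days after Sep 5; 23 mod 7 = 2, so Saturday + 2 = Monday.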